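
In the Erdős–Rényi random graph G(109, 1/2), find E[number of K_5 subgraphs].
E[# K_5] = C(109, 5) · (1/2)^C(5, 2) = 116828271 / 2^10 ≈ 114090.108398

For each 5-subset S of vertices (there are C(109, 5) = 116828271 such S), let X_S = 1 if S induces a K_5 (all C(5, 2) = 10 edges present). Then P(X_S = 1) = (1/2)^10 = 1/1024. By linearity of expectation, E[# K_5] = C(109, 5) · (1/2)^10 = 116828271 / 1024 ≈ 114090.108398.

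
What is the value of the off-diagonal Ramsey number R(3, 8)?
R(3, 8) = 28

Lower bound: an explicit 2-colouring of K_{27} (typically a Paley-type or other structured construction) avoids a red K_3 and a blue K_8, showing R(3, 8) > 27.
Upper bound: the simple Erdős–Szekeres recurrence only gives R(3, 8) ≤ 31; the tight bound R(3, 8) ≤ 28 requires a sharper case analysis (or computer search) of 2-colourings of K_{28}.
Hence R(3, 8) = 28.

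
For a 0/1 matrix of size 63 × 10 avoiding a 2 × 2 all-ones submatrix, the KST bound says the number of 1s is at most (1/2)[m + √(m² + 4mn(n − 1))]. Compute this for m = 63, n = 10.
z(63, 10; 2, 2) ≤ (1/2)[63 + √(63² + 4·63·10·9)] = (1/2)[63 + √26649] = 113.1226

Kővári–Sós–Turán: let r_1, ..., r_63 be the row sums and z = Σ r_i the total number of 1s. Each pair of columns can share at most one row with both entries 1 (else a 2×2 all-ones block appears), so Σ_i C(r_i, 2) ≤ C(10, 2) = 45. By convexity Σ_i C(r_i, 2) ≥ 63·C(z/63, 2) = z(z − 63)/(2·63), giving z² − 63z − 63·10·9 ≤ 0 and hence z ≤ (1/2)[63 + √(3969 + 4·5670)] = (1/2)[63 + √26649] ≈ (1/2)(63 + 163.2452) = 113.1226.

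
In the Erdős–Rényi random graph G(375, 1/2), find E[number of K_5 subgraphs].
E[# K_5] = C(375, 5) · (1/2)^C(5, 2) = 60165468825 / 2^10 ≈ 58755340.649414

For each 5-subset S of vertices (there are C(375, 5) = 60165468825 such S), let X_S = 1 if S induces a K_5 (all C(5, 2) = 10 edges present). Then P(X_S = 1) = (1/2)^10 = 1/1024. By linearity of expectation, E[# K_5] = C(375, 5) · (1/2)^10 = 60165468825 / 1024 ≈ 58755340.649414.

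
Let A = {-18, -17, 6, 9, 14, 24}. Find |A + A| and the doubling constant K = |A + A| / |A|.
K = |A + A| / |A| = 21/6 = 7/2

Enumerate A + A = {a + b : a, b ∈ A}. With |A| = 6, there are |A|^2 = 36 ordered sum pairs; collecting distinct values, A + A = {-36, -35, -34, -12, -11, -9, -8, -4, -3, 6, 7, 12, 15, 18, 20, 23, 28, 30, 33, 38, 48}, so |A + A| = 21. Thus K = 21/6 = 7/2. For comparison, the minimum possible |A + A| over all 6-element sets is 2·6 − 1 = 11 (so min K = 11/6), attained only by arithmetic progressions.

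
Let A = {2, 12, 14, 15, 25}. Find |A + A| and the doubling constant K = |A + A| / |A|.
K = |A + A| / |A| = 14/5

Enumerate A + A = {a + b : a, b ∈ A}. With |A| = 5, there are |A|^2 = 25 ordered sum pairs; collecting distinct values, A + A = {4, 14, 16, 17, 24, 26, 27, 28, 29, 30, 37, 39, 40, 50}, so |A + A| = 14. Thus K = 14/5. For comparison, the minimum possible |A + A| over all 5-element sets is 2·5 − 1 = 9 (so min K = 9/5), attained only by arithmetic progressions.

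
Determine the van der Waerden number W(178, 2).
W(178, 2) = 178 + 1 = 179

A 2-term AP is any pair of integers, so a monochromatic 2-AP exists iff some colour is used at least twice. With 178 colours, the colouring i ↦ i on {1, ..., 178} uses each colour once, avoiding any monochromatic pair, so W(178, 2) > 178. For {1, ..., 179}, pigeonhole forces two integers of the same colour, which form a monochromatic 2-AP. Hence W(178, 2) = 179.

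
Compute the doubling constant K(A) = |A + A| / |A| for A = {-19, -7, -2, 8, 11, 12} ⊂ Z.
K = |A + A| / |A| = 21/6 = 7/2

Enumerate A + A = {a + b : a, b ∈ A}. With |A| = 6, there are |A|^2 = 36 ordered sum pairs; collecting distinct values, A + A = {-38, -26, -21, -14, -11, -9, -8, -7, -4, 1, 4, 5, 6, 9, 10, 16, 19, 20, 22, 23, 24}, so |A + A| = 21. Thus K = 21/6 = 7/2. For comparison, the minimum possible |A + A| over all 6-element sets is 2·6 − 1 = 11 (so min K = 11/6), attained only by arithmetic progressions.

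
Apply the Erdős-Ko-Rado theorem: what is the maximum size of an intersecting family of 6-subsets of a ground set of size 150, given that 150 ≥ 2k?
max |F| = C(149, 5) = 571880029

Erdős-Ko-Rado (1961): when n ≥ 2k, max |F| = C(n−1, k−1). The bound is attained by the star {A : i ∈ A} for any fixed i ∈ [n]. Here C(150−1, 6−1) = C(149, 5) = 571880029.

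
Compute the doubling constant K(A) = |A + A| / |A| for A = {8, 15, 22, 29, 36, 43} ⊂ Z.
K = |A + A| / |A| = 11/6

Enumerate A + A = {a + b : a, b ∈ A}. With |A| = 6, there are |A|^2 = 36 ordered sum pairs; collecting distinct values, A + A = {16, 23, 30, 37, 44, 51, 58, 65, 72, 79, 86}, so |A + A| = 11. Thus K = 11/6. Here |A + A| = 2|A| − 1 = 11, the minimum possible — so K = 11/6 is minimal, which holds iff A is an arithmetic progression.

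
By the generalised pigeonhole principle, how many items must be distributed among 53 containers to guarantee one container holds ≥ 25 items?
n = (25 − 1)·53 + 1 = 1273

By the generalised pigeonhole principle, to guarantee some box contains ≥ r objects we need more than (r − 1) · k objects total. Threshold: n = (r − 1) · k + 1. With r = 25 and k = 53: n = 24 · 53 + 1 = 1272 + 1 = 1273. For n = 1272 = 24 · 53, we can put exactly 24 objects in every box, avoiding 25 in any single one — so 1273 is tight.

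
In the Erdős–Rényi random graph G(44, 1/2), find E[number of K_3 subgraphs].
E[# K_3] = C(44, 3) · (1/2)^C(3, 2) = 13244 / 2^3 = 3311/2 = 1655.5

For each 3-subset S of vertices (there are C(44, 3) = 13244 such S), let X_S = 1 if S induces a K_3 (all C(3, 2) = 3 edges present). Then P(X_S = 1) = (1/2)^3 = 1/8. By linearity of expectation, E[# K_3] = C(44, 3) · (1/2)^3 = 13244 / 8 = 3311/2 = 1655.5.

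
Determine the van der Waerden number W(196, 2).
W(196, 2) = 196 + 1 = 197

A 2-term AP is any pair of integers, so a monochromatic 2-AP exists iff some colour is used at least twice. With 196 colours, the colouring i ↦ i on {1, ..., 196} uses each colour once, avoiding any monochromatic pair, so W(196, 2) > 196. For {1, ..., 197}, pigeonhole forces two integers of the same colour, which form a monochromatic 2-AP. Hence W(196, 2) = 197.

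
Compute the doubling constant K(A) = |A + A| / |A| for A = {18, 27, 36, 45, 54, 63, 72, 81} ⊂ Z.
K = |A + A| / |A| = 15/8

Enumerate A + A = {a + b : a, b ∈ A}. With |A| = 8, there are |A|^2 = 64 ordered sum pairs; collecting distinct values, A + A = {36, 45, 54, 63, 72, 81, 90, 99, 108, 117, 126, 135, 144, 153, 162}, so |A + A| = 15. Thus K = 15/8. Here |A + A| = 2|A| − 1 = 15, the minimum possible — so K = 15/8 is minimal, which holds iff A is an arithmetic progression.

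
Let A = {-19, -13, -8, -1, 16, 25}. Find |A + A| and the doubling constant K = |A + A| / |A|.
K = |A + A| / |A| = 21/6 = 7/2

Enumerate A + A = {a + b : a, b ∈ A}. With |A| = 6, there are |A|^2 = 36 ordered sum pairs; collecting distinct values, A + A = {-38, -32, -27, -26, -21, -20, -16, -14, -9, -3, -2, 3, 6, 8, 12, 15, 17, 24, 32, 41, 50}, so |A + A| = 21. Thus K = 21/6 = 7/2. For comparison, the minimum possible |A + A| over all 6-element sets is 2·6 − 1 = 11 (so min K = 11/6), attained only by arithmetic progressions.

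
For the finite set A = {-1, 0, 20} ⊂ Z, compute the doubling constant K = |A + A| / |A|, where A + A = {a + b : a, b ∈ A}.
K = |A + A| / |A| = 6/3 = 2

Enumerate A + A = {a + b : a, b ∈ A}. With |A| = 3, there are |A|^2 = 9 ordered sum pairs; collecting distinct values, A + A = {-2, -1, 0, 19, 20, 40}, so |A + A| = 6. Thus K = 6/3 = 2. For comparison, the minimum possible |A + A| over all 3-element sets is 2·3 − 1 = 5 (so min K = 5/3), attained only by arithmetic progressions.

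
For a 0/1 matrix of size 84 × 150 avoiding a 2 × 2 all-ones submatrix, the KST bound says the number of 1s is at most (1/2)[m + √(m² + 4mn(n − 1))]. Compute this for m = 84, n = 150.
z(84, 150; 2, 2) ≤ (1/2)[84 + √(84² + 4·84·150·149)] = (1/2)[84 + √7516656] = 1412.826

Kővári–Sós–Turán: let r_1, ..., r_84 be the row sums and z = Σ r_i the total number of 1s. Each pair of columns can share at most one row with both entries 1 (else a 2×2 all-ones block appears), so Σ_i C(r_i, 2) ≤ C(150, 2) = 11175. By convexity Σ_i C(r_i, 2) ≥ 84·C(z/84, 2) = z(z − 84)/(2·84), giving z² − 84z − 84·150·149 ≤ 0 and hence z ≤ (1/2)[84 + √(7056 + 4·1877400)] = (1/2)[84 + √7516656] ≈ (1/2)(84 + 2741.6521) = 1412.826.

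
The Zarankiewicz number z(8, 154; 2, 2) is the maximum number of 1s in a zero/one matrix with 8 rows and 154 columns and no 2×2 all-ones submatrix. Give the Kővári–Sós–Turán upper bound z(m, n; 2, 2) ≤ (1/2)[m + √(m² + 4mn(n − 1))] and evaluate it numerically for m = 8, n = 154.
z(8, 154; 2, 2) ≤ (1/2)[8 + √(8² + 4·8·154·153)] = (1/2)[8 + √754048] = 438.1797

Kővári–Sós–Turán: let r_1, ..., r_8 be the row sums and z = Σ r_i the total number of 1s. Each pair of columns can share at most one row with both entries 1 (else a 2×2 all-ones block appears), so Σ_i C(r_i, 2) ≤ C(154, 2) = 11781. By convexity Σ_i C(r_i, 2) ≥ 8·C(z/8, 2) = z(z − 8)/(2·8), giving z² − 8z − 8·154·153 ≤ 0 and hence z ≤ (1/2)[8 + √(64 + 4·188496)] = (1/2)[8 + √754048] ≈ (1/2)(8 + 868.3594) = 438.1797.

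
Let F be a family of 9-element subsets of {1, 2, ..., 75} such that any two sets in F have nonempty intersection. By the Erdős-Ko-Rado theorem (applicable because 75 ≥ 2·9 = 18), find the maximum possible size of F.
max |F| = C(74, 8) = 15071474661

Erdős-Ko-Rado (1961): when n ≥ 2k, max |F| = C(n−1, k−1). The bound is attained by the star {A : i ∈ A} for any fixed i ∈ [n]. Here C(75−1, 9−1) = C(74, 8) = 15071474661.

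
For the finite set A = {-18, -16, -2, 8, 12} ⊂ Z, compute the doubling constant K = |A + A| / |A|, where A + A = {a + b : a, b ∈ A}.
K = |A + A| / |A| = 14/5

Enumerate A + A = {a + b : a, b ∈ A}. With |A| = 5, there are |A|^2 = 25 ordered sum pairs; collecting distinct values, A + A = {-36, -34, -32, -20, -18, -10, -8, -6, -4, 6, 10, 16, 20, 24}, so |A + A| = 14. Thus K = 14/5. For comparison, the minimum possible |A + A| over all 5-element sets is 2·5 − 1 = 9 (so min K = 9/5), attained only by arithmetic progressions.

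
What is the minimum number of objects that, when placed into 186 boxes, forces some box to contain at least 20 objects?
n = (20 − 1)·186 + 1 = 3535

By the generalised pigeonhole principle, to guarantee some box contains ≥ r objects we need more than (r − 1) · k objects total. Threshold: n = (r − 1) · k + 1. With r = 20 and k = 186: n = 19 · 186 + 1 = 3534 + 1 = 3535. For n = 3534 = 19 · 186, we can put exactly 19 objects in every box, avoiding 20 in any single one — so 3535 is tight.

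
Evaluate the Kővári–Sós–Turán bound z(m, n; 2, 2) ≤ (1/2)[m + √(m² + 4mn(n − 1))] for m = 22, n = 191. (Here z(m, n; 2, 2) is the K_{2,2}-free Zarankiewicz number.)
z(22, 191; 2, 2) ≤ (1/2)[22 + √(22² + 4·22·191·190)] = (1/2)[22 + √3194004] = 904.5888

Kővári–Sós–Turán: let r_1, ..., r_22 be the row sums and z = Σ r_i the total number of 1s. Each pair of columns can share at most one row with both entries 1 (else a 2×2 all-ones block appears), so Σ_i C(r_i, 2) ≤ C(191, 2) = 18145. By convexity Σ_i C(r_i, 2) ≥ 22·C(z/22, 2) = z(z − 22)/(2·22), giving z² − 22z − 22·191·190 ≤ 0 and hence z ≤ (1/2)[22 + √(484 + 4·798380)] = (1/2)[22 + √3194004] ≈ (1/2)(22 + 1787.1777) = 904.5888.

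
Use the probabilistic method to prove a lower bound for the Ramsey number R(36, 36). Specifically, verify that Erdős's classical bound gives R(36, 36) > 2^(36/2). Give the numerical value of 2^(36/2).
2^(36/2) = 262144; so R(36, 36) > 262144

Colour each edge of K_n uniformly at random with red/blue. The expected number of monochromatic K_36 is C(n, 36) · 2 · 2^(−C(36,2)). If C(n, 36) · 2^(1 − C(36,2)) < 1, then with positive probability no monochromatic K_36 exists, so R(36, 36) > n. The standard estimate C(n, 36) ≤ n^36/36! shows this inequality holds whenever n ≤ 2^(36/2) (since 36! · 2^(C(36,2) − 1) > 2^(36^2/2) ≥ n^36). Hence R(36, 36) > 2^(36/2) = 262144.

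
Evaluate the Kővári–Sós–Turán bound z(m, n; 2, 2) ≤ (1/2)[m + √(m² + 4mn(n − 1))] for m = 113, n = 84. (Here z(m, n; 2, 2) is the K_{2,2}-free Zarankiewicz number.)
z(113, 84; 2, 2) ≤ (1/2)[113 + √(113² + 4·113·84·83)] = (1/2)[113 + √3164113] = 945.8977

Kővári–Sós–Turán: let r_1, ..., r_113 be the row sums and z = Σ r_i the total number of 1s. Each pair of columns can share at most one row with both entries 1 (else a 2×2 all-ones block appears), so Σ_i C(r_i, 2) ≤ C(84, 2) = 3486. By convexity Σ_i C(r_i, 2) ≥ 113·C(z/113, 2) = z(z − 113)/(2·113), giving z² − 113z − 113·84·83 ≤ 0 and hence z ≤ (1/2)[113 + √(12769 + 4·787836)] = (1/2)[113 + √3164113] ≈ (1/2)(113 + 1778.7954) = 945.8977.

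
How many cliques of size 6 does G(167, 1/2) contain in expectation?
E[# K_6] = C(167, 6) · (1/2)^C(6, 2) = 27512019711 / 2^15 ≈ 839600.210907

For each 6-subset S of vertices (there are C(167, 6) = 27512019711 such S), let X_S = 1 if S induces a K_6 (all C(6, 2) = 15 edges present). Then P(X_S = 1) = (1/2)^15 = 1/32768. By linearity of expectation, E[# K_6] = C(167, 6) · (1/2)^15 = 27512019711 / 32768 ≈ 839600.210907.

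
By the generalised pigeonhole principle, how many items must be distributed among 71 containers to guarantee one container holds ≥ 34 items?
n = (34 − 1)·71 + 1 = 2344

By the generalised pigeonhole principle, to guarantee some box contains ≥ r objects we need more than (r − 1) · k objects total. Threshold: n = (r − 1) · k + 1. With r = 34 and k = 71: n = 33 · 71 + 1 = 2343 + 1 = 2344. For n = 2343 = 33 · 71, we can put exactly 33 objects in every box, avoiding 34 in any single one — so 2344 is tight.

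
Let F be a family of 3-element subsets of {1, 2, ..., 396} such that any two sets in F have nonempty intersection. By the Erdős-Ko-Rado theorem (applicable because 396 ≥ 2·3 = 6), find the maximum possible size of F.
max |F| = C(395, 2) = 77815

The Erdős-Ko-Rado theorem states: for n ≥ 2k, an intersecting family of k-subsets of an n-element set has size at most C(n − 1, k − 1), with equality for 'star' families {A ⊆ [n] : |A| = k, i ∈ A} (fix an element i). For n = 396, k = 3: C(395, 2) = 77815.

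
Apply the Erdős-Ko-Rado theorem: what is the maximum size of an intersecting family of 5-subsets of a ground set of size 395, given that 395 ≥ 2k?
max |F| = C(394, 4) = 988872626

The Erdős-Ko-Rado theorem states: for n ≥ 2k, an intersecting family of k-subsets of an n-element set has size at most C(n − 1, k − 1), with equality for 'star' families {A ⊆ [n] : |A| = k, i ∈ A} (fix an element i). For n = 395, k = 5: C(394, 4) = 988872626.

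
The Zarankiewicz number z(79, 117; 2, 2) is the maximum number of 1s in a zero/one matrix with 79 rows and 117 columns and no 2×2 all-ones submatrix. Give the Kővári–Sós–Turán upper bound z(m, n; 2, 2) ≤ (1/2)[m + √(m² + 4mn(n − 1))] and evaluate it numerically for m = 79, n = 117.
z(79, 117; 2, 2) ≤ (1/2)[79 + √(79² + 4·79·117·116)] = (1/2)[79 + √4294993] = 1075.7182

Kővári–Sós–Turán: let r_1, ..., r_79 be the row sums and z = Σ r_i the total number of 1s. Each pair of columns can share at most one row with both entries 1 (else a 2×2 all-ones block appears), so Σ_i C(r_i, 2) ≤ C(117, 2) = 6786. By convexity Σ_i C(r_i, 2) ≥ 79·C(z/79, 2) = z(z − 79)/(2·79), giving z² − 79z − 79·117·116 ≤ 0 and hence z ≤ (1/2)[79 + √(6241 + 4·1072188)] = (1/2)[79 + √4294993] ≈ (1/2)(79 + 2072.4365) = 1075.7182.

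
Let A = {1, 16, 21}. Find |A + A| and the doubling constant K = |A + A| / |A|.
K = |A + A| / |A| = 6/3 = 2

Enumerate A + A = {a + b : a, b ∈ A}. With |A| = 3, there are |A|^2 = 9 ordered sum pairs; collecting distinct values, A + A = {2, 17, 22, 32, 37, 42}, so |A + A| = 6. Thus K = 6/3 = 2. For comparison, the minimum possible |A + A| over all 3-element sets is 2·3 − 1 = 5 (so min K = 5/3), attained only by arithmetic progressions.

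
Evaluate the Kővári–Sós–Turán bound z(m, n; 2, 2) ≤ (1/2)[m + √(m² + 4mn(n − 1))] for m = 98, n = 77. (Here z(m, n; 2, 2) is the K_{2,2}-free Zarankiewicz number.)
z(98, 77; 2, 2) ≤ (1/2)[98 + √(98² + 4·98·77·76)] = (1/2)[98 + √2303588] = 807.8788

Kővári–Sós–Turán: let r_1, ..., r_98 be the row sums and z = Σ r_i the total number of 1s. Each pair of columns can share at most one row with both entries 1 (else a 2×2 all-ones block appears), so Σ_i C(r_i, 2) ≤ C(77, 2) = 2926. By convexity Σ_i C(r_i, 2) ≥ 98·C(z/98, 2) = z(z − 98)/(2·98), giving z² − 98z − 98·77·76 ≤ 0 and hence z ≤ (1/2)[98 + √(9604 + 4·573496)] = (1/2)[98 + √2303588] ≈ (1/2)(98 + 1517.7576) = 807.8788.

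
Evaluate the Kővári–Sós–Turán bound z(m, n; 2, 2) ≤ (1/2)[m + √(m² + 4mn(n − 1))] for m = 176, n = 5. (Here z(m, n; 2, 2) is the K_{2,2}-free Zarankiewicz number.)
z(176, 5; 2, 2) ≤ (1/2)[176 + √(176² + 4·176·5·4)] = (1/2)[176 + √45056] = 194.132

Kővári–Sós–Turán: let r_1, ..., r_176 be the row sums and z = Σ r_i the total number of 1s. Each pair of columns can share at most one row with both entries 1 (else a 2×2 all-ones block appears), so Σ_i C(r_i, 2) ≤ C(5, 2) = 10. By convexity Σ_i C(r_i, 2) ≥ 176·C(z/176, 2) = z(z − 176)/(2·176), giving z² − 176z − 176·5·4 ≤ 0 and hence z ≤ (1/2)[176 + √(30976 + 4·3520)] = (1/2)[176 + √45056] ≈ (1/2)(176 + 212.264) = 194.132.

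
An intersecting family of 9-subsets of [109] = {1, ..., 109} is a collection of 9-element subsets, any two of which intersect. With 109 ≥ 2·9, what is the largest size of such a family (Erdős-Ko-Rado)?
max |F| = C(108, 8) = 352025629371

The Erdős-Ko-Rado theorem states: for n ≥ 2k, an intersecting family of k-subsets of an n-element set has size at most C(n − 1, k − 1), with equality for 'star' families {A ⊆ [n] : |A| = k, i ∈ A} (fix an element i). For n = 109, k = 9: C(108, 8) = 352025629371.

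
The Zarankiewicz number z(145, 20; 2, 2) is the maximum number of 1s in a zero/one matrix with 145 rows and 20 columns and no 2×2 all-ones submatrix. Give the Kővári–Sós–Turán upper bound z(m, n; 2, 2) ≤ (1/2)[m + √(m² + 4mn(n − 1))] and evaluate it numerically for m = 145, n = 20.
z(145, 20; 2, 2) ≤ (1/2)[145 + √(145² + 4·145·20·19)] = (1/2)[145 + √241425] = 318.1751

Kővári–Sós–Turán: let r_1, ..., r_145 be the row sums and z = Σ r_i the total number of 1s. Each pair of columns can share at most one row with both entries 1 (else a 2×2 all-ones block appears), so Σ_i C(r_i, 2) ≤ C(20, 2) = 190. By convexity Σ_i C(r_i, 2) ≥ 145·C(z/145, 2) = z(z − 145)/(2·145), giving z² − 145z − 145·20·19 ≤ 0 and hence z ≤ (1/2)[145 + √(21025 + 4·55100)] = (1/2)[145 + √241425] ≈ (1/2)(145 + 491.3502) = 318.1751.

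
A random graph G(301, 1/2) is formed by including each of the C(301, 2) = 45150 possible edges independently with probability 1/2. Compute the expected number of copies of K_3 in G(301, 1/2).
E[# K_3] = C(301, 3) · (1/2)^C(3, 2) = 4499950 / 2^3 = 2249975/4 = 562493.75

For each 3-subset S of vertices (there are C(301, 3) = 4499950 such S), let X_S = 1 if S induces a K_3 (all C(3, 2) = 3 edges present). Then P(X_S = 1) = (1/2)^3 = 1/8. By linearity of expectation, E[# K_3] = C(301, 3) · (1/2)^3 = 4499950 / 8 = 2249975/4 = 562493.75.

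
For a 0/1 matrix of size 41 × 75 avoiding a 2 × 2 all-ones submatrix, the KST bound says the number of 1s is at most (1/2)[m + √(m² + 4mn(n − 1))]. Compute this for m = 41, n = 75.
z(41, 75; 2, 2) ≤ (1/2)[41 + √(41² + 4·41·75·74)] = (1/2)[41 + √911881] = 497.9623

Kővári–Sós–Turán: let r_1, ..., r_41 be the row sums and z = Σ r_i the total number of 1s. Each pair of columns can share at most one row with both entries 1 (else a 2×2 all-ones block appears), so Σ_i C(r_i, 2) ≤ C(75, 2) = 2775. By convexity Σ_i C(r_i, 2) ≥ 41·C(z/41, 2) = z(z − 41)/(2·41), giving z² − 41z − 41·75·74 ≤ 0 and hence z ≤ (1/2)[41 + √(1681 + 4·227550)] = (1/2)[41 + √911881] ≈ (1/2)(41 + 954.9246) = 497.9623.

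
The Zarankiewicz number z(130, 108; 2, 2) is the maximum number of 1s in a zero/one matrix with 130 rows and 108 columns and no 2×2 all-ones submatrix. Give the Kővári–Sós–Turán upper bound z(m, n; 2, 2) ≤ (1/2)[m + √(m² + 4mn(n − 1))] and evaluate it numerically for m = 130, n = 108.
z(130, 108; 2, 2) ≤ (1/2)[130 + √(130² + 4·130·108·107)] = (1/2)[130 + √6026020] = 1292.3977

Kővári–Sós–Turán: let r_1, ..., r_130 be the row sums and z = Σ r_i the total number of 1s. Each pair of columns can share at most one row with both entries 1 (else a 2×2 all-ones block appears), so Σ_i C(r_i, 2) ≤ C(108, 2) = 5778. By convexity Σ_i C(r_i, 2) ≥ 130·C(z/130, 2) = z(z − 130)/(2·130), giving z² − 130z − 130·108·107 ≤ 0 and hence z ≤ (1/2)[130 + √(16900 + 4·1502280)] = (1/2)[130 + √6026020] ≈ (1/2)(130 + 2454.7953) = 1292.3977.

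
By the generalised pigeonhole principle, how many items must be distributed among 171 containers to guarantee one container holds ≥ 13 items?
n = (13 − 1)·171 + 1 = 2053

By the generalised pigeonhole principle, to guarantee some box contains ≥ r objects we need more than (r − 1) · k objects total. Threshold: n = (r − 1) · k + 1. With r = 13 and k = 171: n = 12 · 171 + 1 = 2052 + 1 = 2053. For n = 2052 = 12 · 171, we can put exactly 12 objects in every box, avoiding 13 in any single one — so 2053 is tight.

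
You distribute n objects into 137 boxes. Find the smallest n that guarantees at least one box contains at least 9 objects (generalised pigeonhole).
n = (9 − 1)·137 + 1 = 1097

By the generalised pigeonhole principle, to guarantee some box contains ≥ r objects we need more than (r − 1) · k objects total. Threshold: n = (r − 1) · k + 1. With r = 9 and k = 137: n = 8 · 137 + 1 = 1096 + 1 = 1097. For n = 1096 = 8 · 137, we can put exactly 8 objects in every box, avoiding 9 in any single one — so 1097 is tight.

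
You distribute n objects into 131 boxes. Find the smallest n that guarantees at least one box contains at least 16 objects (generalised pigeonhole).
n = (16 − 1)·131 + 1 = 1966

By the generalised pigeonhole principle, to guarantee some box contains ≥ r objects we need more than (r − 1) · k objects total. Threshold: n = (r − 1) · k + 1. With r = 16 and k = 131: n = 15 · 131 + 1 = 1965 + 1 = 1966. For n = 1965 = 15 · 131, we can put exactly 15 objects in every box, avoiding 16 in any single one — so 1966 is tight.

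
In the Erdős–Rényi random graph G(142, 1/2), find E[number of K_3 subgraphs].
E[# K_3] = C(142, 3) · (1/2)^C(3, 2) = 467180 / 2^3 = 116795/2 = 58397.5

For each 3-subset S of vertices (there are C(142, 3) = 467180 such S), let X_S = 1 if S induces a K_3 (all C(3, 2) = 3 edges present). Then P(X_S = 1) = (1/2)^3 = 1/8. By linearity of expectation, E[# K_3] = C(142, 3) · (1/2)^3 = 467180 / 8 = 116795/2 = 58397.5.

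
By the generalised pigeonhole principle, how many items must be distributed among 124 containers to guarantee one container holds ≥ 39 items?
n = (39 − 1)·124 + 1 = 4713

By the generalised pigeonhole principle, to guarantee some box contains ≥ r objects we need more than (r − 1) · k objects total. Threshold: n = (r − 1) · k + 1. With r = 39 and k = 124: n = 38 · 124 + 1 = 4712 + 1 = 4713. For n = 4712 = 38 · 124, we can put exactly 38 objects in every box, avoiding 39 in any single one — so 4713 is tight.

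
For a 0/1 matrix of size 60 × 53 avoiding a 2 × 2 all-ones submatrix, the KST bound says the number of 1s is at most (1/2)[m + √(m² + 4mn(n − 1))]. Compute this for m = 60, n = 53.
z(60, 53; 2, 2) ≤ (1/2)[60 + √(60² + 4·60·53·52)] = (1/2)[60 + √665040] = 437.7499

Kővári–Sós–Turán: let r_1, ..., r_60 be the row sums and z = Σ r_i the total number of 1s. Each pair of columns can share at most one row with both entries 1 (else a 2×2 all-ones block appears), so Σ_i C(r_i, 2) ≤ C(53, 2) = 1378. By convexity Σ_i C(r_i, 2) ≥ 60·C(z/60, 2) = z(z − 60)/(2·60), giving z² − 60z − 60·53·52 ≤ 0 and hence z ≤ (1/2)[60 + √(3600 + 4·165360)] = (1/2)[60 + √665040] ≈ (1/2)(60 + 815.4998) = 437.7499.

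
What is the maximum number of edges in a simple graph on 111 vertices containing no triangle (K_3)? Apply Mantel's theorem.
ex(111, K_3) = ⌊111^2/4⌋ = 3080

Mantel (1907): a triangle-free graph on n vertices has at most ⌊n^2/4⌋ edges, with equality for the complete bipartite graph K_{⌊n/2⌋, ⌈n/2⌉}. For n = 111: ⌊111^2/4⌋ = ⌊12321/4⌋ = 3080. The extremal graph is K_{55, 56}, which has 55·56 = 3080 edges.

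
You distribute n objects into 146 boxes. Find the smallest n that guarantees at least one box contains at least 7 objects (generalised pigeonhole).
n = (7 − 1)·146 + 1 = 877

By the generalised pigeonhole principle, to guarantee some box contains ≥ r objects we need more than (r − 1) · k objects total. Threshold: n = (r − 1) · k + 1. With r = 7 and k = 146: n = 6 · 146 + 1 = 876 + 1 = 877. For n = 876 = 6 · 146, we can put exactly 6 objects in every box, avoiding 7 in any single one — so 877 is tight.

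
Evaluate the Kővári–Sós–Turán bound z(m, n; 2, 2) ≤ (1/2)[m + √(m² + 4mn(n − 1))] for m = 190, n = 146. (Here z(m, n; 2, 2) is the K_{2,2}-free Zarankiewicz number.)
z(190, 146; 2, 2) ≤ (1/2)[190 + √(190² + 4·190·146·145)] = (1/2)[190 + √16125300] = 2102.816

Kővári–Sós–Turán: let r_1, ..., r_190 be the row sums and z = Σ r_i the total number of 1s. Each pair of columns can share at most one row with both entries 1 (else a 2×2 all-ones block appears), so Σ_i C(r_i, 2) ≤ C(146, 2) = 10585. By convexity Σ_i C(r_i, 2) ≥ 190·C(z/190, 2) = z(z − 190)/(2·190), giving z² − 190z − 190·146·145 ≤ 0 and hence z ≤ (1/2)[190 + √(36100 + 4·4022300)] = (1/2)[190 + √16125300] ≈ (1/2)(190 + 4015.632) = 2102.816.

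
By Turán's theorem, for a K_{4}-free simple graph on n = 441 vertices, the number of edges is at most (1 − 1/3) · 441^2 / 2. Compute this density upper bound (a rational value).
Turán density bound = (2/3) · 441^2/2 = 64827

Turán's theorem: ex(n, K_{r+1}) is achieved by the complete r-partite Turán graph T(n, r) with parts as balanced as possible, and is at most (1 − 1/r) · n^2/2. For r = 3, n = 441: the density bound is (2/3) · 194481/2 = 64827. Since 3 ∣ 441, the Turán graph T(441, 3) has parts of equal size 147, and its edge count e(T(441, 3)) = 64827 attains the density bound exactly.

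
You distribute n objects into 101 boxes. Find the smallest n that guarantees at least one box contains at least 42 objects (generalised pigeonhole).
n = (42 − 1)·101 + 1 = 4142

By the generalised pigeonhole principle, to guarantee some box contains ≥ r objects we need more than (r − 1) · k objects total. Threshold: n = (r − 1) · k + 1. With r = 42 and k = 101: n = 41 · 101 + 1 = 4141 + 1 = 4142. For n = 4141 = 41 · 101, we can put exactly 41 objects in every box, avoiding 42 in any single one — so 4142 is tight.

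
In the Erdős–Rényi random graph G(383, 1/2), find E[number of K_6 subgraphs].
E[# K_6] = C(383, 6) · (1/2)^C(6, 2) = 4214724798753 / 2^15 ≈ 128623193.321320

For each 6-subset S of vertices (there are C(383, 6) = 4214724798753 such S), let X_S = 1 if S induces a K_6 (all C(6, 2) = 15 edges present). Then P(X_S = 1) = (1/2)^15 = 1/32768. By linearity of expectation, E[# K_6] = C(383, 6) · (1/2)^15 = 4214724798753 / 32768 ≈ 128623193.321320.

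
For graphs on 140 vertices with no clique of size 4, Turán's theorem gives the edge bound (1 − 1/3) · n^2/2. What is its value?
Turán density bound = (2/3) · 140^2/2 = 19600/3 ≈ 6533.3333

Turán's theorem: ex(n, K_{r+1}) is achieved by the complete r-partite Turán graph T(n, r) with parts as balanced as possible, and is at most (1 − 1/r) · n^2/2. For r = 3, n = 140: the density bound is (2/3) · 19600/2 = 19600/3 ≈ 6533.3333. The integer-valued extremum is e(T(140, 3)) = 6533, which is strictly less than the density bound 19600/3 since 3 ∤ 140 (the parts of T(140, 3) cannot all be equal).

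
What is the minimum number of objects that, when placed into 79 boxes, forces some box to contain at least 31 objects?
n = (31 − 1)·79 + 1 = 2371

By the generalised pigeonhole principle, to guarantee some box contains ≥ r objects we need more than (r − 1) · k objects total. Threshold: n = (r − 1) · k + 1. With r = 31 and k = 79: n = 30 · 79 + 1 = 2370 + 1 = 2371. For n = 2370 = 30 · 79, we can put exactly 30 objects in every box, avoiding 31 in any single one — so 2371 is tight.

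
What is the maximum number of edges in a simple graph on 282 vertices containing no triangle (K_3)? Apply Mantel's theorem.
ex(282, K_3) = ⌊282^2/4⌋ = 19881

Mantel (1907): a triangle-free graph on n vertices has at most ⌊n^2/4⌋ edges, with equality for the complete bipartite graph K_{⌊n/2⌋, ⌈n/2⌉}. For n = 282: ⌊282^2/4⌋ = ⌊79524/4⌋ = 19881. The extremal graph is K_{141, 141}, which has 141·141 = 19881 edges.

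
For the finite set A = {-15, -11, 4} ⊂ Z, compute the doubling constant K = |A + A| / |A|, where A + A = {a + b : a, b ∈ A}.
K = |A + A| / |A| = 6/3 = 2

Enumerate A + A = {a + b : a, b ∈ A}. With |A| = 3, there are |A|^2 = 9 ordered sum pairs; collecting distinct values, A + A = {-30, -26, -22, -11, -7, 8}, so |A + A| = 6. Thus K = 6/3 = 2. For comparison, the minimum possible |A + A| over all 3-element sets is 2·3 − 1 = 5 (so min K = 5/3), attained only by arithmetic progressions.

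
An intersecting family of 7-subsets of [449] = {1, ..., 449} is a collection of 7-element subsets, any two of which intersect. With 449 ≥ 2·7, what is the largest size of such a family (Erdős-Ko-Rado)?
max |F| = C(448, 6) = 10857619219552

Erdős-Ko-Rado (1961): when n ≥ 2k, max |F| = C(n−1, k−1). The bound is attained by the star {A : i ∈ A} for any fixed i ∈ [n]. Here C(449−1, 7−1) = C(448, 6) = 10857619219552.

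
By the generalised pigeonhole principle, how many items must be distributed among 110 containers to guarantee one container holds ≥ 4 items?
n = (4 − 1)·110 + 1 = 331

By the generalised pigeonhole principle, to guarantee some box contains ≥ r objects we need more than (r − 1) · k objects total. Threshold: n = (r − 1) · k + 1. With r = 4 and k = 110: n = 3 · 110 + 1 = 330 + 1 = 331. For n = 330 = 3 · 110, we can put exactly 3 objects in every box, avoiding 4 in any single one — so 331 is tight.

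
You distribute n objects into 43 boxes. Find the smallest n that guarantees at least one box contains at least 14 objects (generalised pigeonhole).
n = (14 − 1)·43 + 1 = 560

By the generalised pigeonhole principle, to guarantee some box contains ≥ r objects we need more than (r − 1) · k objects total. Threshold: n = (r − 1) · k + 1. With r = 14 and k = 43: n = 13 · 43 + 1 = 559 + 1 = 560. For n = 559 = 13 · 43, we can put exactly 13 objects in every box, avoiding 14 in any single one — so 560 is tight.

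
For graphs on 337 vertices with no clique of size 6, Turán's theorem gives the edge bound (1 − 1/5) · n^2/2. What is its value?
Turán density bound = (4/5) · 337^2/2 = 227138/5 ≈ 45427.6

Turán's theorem: ex(n, K_{r+1}) is achieved by the complete r-partite Turán graph T(n, r) with parts as balanced as possible, and is at most (1 − 1/r) · n^2/2. For r = 5, n = 337: the density bound is (4/5) · 113569/2 = 227138/5 ≈ 45427.6. The integer-valued extremum is e(T(337, 5)) = 45427, which is strictly less than the density bound 227138/5 since 5 ∤ 337 (the parts of T(337, 5) cannot all be equal).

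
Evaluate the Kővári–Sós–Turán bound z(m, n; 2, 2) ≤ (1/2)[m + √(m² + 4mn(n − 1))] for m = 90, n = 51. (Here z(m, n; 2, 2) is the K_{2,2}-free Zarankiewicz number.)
z(90, 51; 2, 2) ≤ (1/2)[90 + √(90² + 4·90·51·50)] = (1/2)[90 + √926100] = 526.1704

Kővári–Sós–Turán: let r_1, ..., r_90 be the row sums and z = Σ r_i the total number of 1s. Each pair of columns can share at most one row with both entries 1 (else a 2×2 all-ones block appears), so Σ_i C(r_i, 2) ≤ C(51, 2) = 1275. By convexity Σ_i C(r_i, 2) ≥ 90·C(z/90, 2) = z(z − 90)/(2·90), giving z² − 90z − 90·51·50 ≤ 0 and hence z ≤ (1/2)[90 + √(8100 + 4·229500)] = (1/2)[90 + √926100] ≈ (1/2)(90 + 962.3409) = 526.1704.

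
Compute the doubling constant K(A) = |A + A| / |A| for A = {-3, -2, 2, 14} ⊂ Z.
K = |A + A| / |A| = 10/4 = 5/2

Enumerate A + A = {a + b : a, b ∈ A}. With |A| = 4, there are |A|^2 = 16 ordered sum pairs; collecting distinct values, A + A = {-6, -5, -4, -1, 0, 4, 11, 12, 16, 28}, so |A + A| = 10. Thus K = 10/4 = 5/2. For comparison, the minimum possible |A + A| over all 4-element sets is 2·4 − 1 = 7 (so min K = 7/4), attained only by arithmetic progressions.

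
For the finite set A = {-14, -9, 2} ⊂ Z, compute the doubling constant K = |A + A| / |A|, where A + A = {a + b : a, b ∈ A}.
K = |A + A| / |A| = 6/3 = 2

Enumerate A + A = {a + b : a, b ∈ A}. With |A| = 3, there are |A|^2 = 9 ordered sum pairs; collecting distinct values, A + A = {-28, -23, -18, -12, -7, 4}, so |A + A| = 6. Thus K = 6/3 = 2. For comparison, the minimum possible |A + A| over all 3-element sets is 2·3 − 1 = 5 (so min K = 5/3), attained only by arithmetic progressions.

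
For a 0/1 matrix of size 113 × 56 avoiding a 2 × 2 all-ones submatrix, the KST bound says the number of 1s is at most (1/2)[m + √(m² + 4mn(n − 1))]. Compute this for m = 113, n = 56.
z(113, 56; 2, 2) ≤ (1/2)[113 + √(113² + 4·113·56·55)] = (1/2)[113 + √1404929] = 649.1485

Kővári–Sós–Turán: let r_1, ..., r_113 be the row sums and z = Σ r_i the total number of 1s. Each pair of columns can share at most one row with both entries 1 (else a 2×2 all-ones block appears), so Σ_i C(r_i, 2) ≤ C(56, 2) = 1540. By convexity Σ_i C(r_i, 2) ≥ 113·C(z/113, 2) = z(z − 113)/(2·113), giving z² − 113z − 113·56·55 ≤ 0 and hence z ≤ (1/2)[113 + √(12769 + 4·348040)] = (1/2)[113 + √1404929] ≈ (1/2)(113 + 1185.297) = 649.1485.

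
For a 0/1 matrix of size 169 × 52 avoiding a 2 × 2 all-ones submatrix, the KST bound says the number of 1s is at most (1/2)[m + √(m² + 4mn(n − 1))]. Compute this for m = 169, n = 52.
z(169, 52; 2, 2) ≤ (1/2)[169 + √(169² + 4·169·52·51)] = (1/2)[169 + √1821313] = 759.2801

Kővári–Sós–Turán: let r_1, ..., r_169 be the row sums and z = Σ r_i the total number of 1s. Each pair of columns can share at most one row with both entries 1 (else a 2×2 all-ones block appears), so Σ_i C(r_i, 2) ≤ C(52, 2) = 1326. By convexity Σ_i C(r_i, 2) ≥ 169·C(z/169, 2) = z(z − 169)/(2·169), giving z² − 169z − 169·52·51 ≤ 0 and hence z ≤ (1/2)[169 + √(28561 + 4·448188)] = (1/2)[169 + √1821313] ≈ (1/2)(169 + 1349.5603) = 759.2801.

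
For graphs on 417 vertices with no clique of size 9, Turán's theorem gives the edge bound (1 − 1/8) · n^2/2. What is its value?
Turán density bound = (7/8) · 417^2/2 = 1217223/16 ≈ 76076.4375

Turán's theorem: ex(n, K_{r+1}) is achieved by the complete r-partite Turán graph T(n, r) with parts as balanced as possible, and is at most (1 − 1/r) · n^2/2. For r = 8, n = 417: the density bound is (7/8) · 173889/2 = 1217223/16 ≈ 76076.4375. The integer-valued extremum is e(T(417, 8)) = 76076, which is strictly less than the density bound 1217223/16 since 8 ∤ 417 (the parts of T(417, 8) cannot all be equal).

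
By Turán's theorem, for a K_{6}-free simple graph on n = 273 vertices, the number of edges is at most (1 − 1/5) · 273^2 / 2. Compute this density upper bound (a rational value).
Turán density bound = (4/5) · 273^2/2 = 149058/5 ≈ 29811.6

Turán's theorem: ex(n, K_{r+1}) is achieved by the complete r-partite Turán graph T(n, r) with parts as balanced as possible, and is at most (1 − 1/r) · n^2/2. For r = 5, n = 273: the density bound is (4/5) · 74529/2 = 149058/5 ≈ 29811.6. The integer-valued extremum is e(T(273, 5)) = 29811, which is strictly less than the density bound 149058/5 since 5 ∤ 273 (the parts of T(273, 5) cannot all be equal).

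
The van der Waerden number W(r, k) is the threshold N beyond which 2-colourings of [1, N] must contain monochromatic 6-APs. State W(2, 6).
W(2, 6) = 1132

This is a classical value, W(2, 6) = 1132, established by combining an explicit 2-colouring of {1, ..., 1131} with no monochromatic 6-AP (giving the lower bound W(2, 6) > 1131) and a finite case analysis / exhaustive computer search showing every 2-colouring of {1, ..., 1132} has such an AP.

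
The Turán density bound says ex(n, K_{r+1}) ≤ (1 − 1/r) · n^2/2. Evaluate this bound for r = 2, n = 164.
Turán density bound = (1/2) · 164^2/2 = 6724

Turán's theorem: ex(n, K_{r+1}) is achieved by the complete r-partite Turán graph T(n, r) with parts as balanced as possible, and is at most (1 − 1/r) · n^2/2. For r = 2, n = 164: the density bound is (1/2) · 26896/2 = 6724. Since 2 ∣ 164, the Turán graph T(164, 2) has parts of equal size 82, and its edge count e(T(164, 2)) = 6724 attains the density bound exactly.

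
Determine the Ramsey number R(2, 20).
R(2, 20) = 20

R(2, k) = k for all k ≥ 2: in a 2-colouring of K_k, either some edge is red (a red K_2) or all edges are blue (a blue K_k). And K_{19} coloured all-blue has no blue K_20, so R(2, 20) > 19. Hence R(2, 20) = 20.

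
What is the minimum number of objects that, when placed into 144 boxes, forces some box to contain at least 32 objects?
n = (32 − 1)·144 + 1 = 4465

By the generalised pigeonhole principle, to guarantee some box contains ≥ r objects we need more than (r − 1) · k objects total. Threshold: n = (r − 1) · k + 1. With r = 32 and k = 144: n = 31 · 144 + 1 = 4464 + 1 = 4465. For n = 4464 = 31 · 144, we can put exactly 31 objects in every box, avoiding 32 in any single one — so 4465 is tight.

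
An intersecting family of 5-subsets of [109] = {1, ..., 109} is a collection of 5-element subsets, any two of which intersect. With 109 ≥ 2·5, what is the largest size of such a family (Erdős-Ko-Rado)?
max |F| = C(108, 4) = 5359095

Erdős-Ko-Rado (1961): when n ≥ 2k, max |F| = C(n−1, k−1). The bound is attained by the star {A : i ∈ A} for any fixed i ∈ [n]. Here C(109−1, 5−1) = C(108, 4) = 5359095.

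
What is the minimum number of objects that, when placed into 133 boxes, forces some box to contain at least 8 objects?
n = (8 − 1)·133 + 1 = 932

By the generalised pigeonhole principle, to guarantee some box contains ≥ r objects we need more than (r − 1) · k objects total. Threshold: n = (r − 1) · k + 1. With r = 8 and k = 133: n = 7 · 133 + 1 = 931 + 1 = 932. For n = 931 = 7 · 133, we can put exactly 7 objects in every box, avoiding 8 in any single one — so 932 is tight.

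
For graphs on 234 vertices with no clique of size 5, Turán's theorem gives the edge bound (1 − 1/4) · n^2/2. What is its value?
Turán density bound = (3/4) · 234^2/2 = 41067/2 ≈ 20533.5

Turán's theorem: ex(n, K_{r+1}) is achieved by the complete r-partite Turán graph T(n, r) with parts as balanced as possible, and is at most (1 − 1/r) · n^2/2. For r = 4, n = 234: the density bound is (3/4) · 54756/2 = 41067/2 ≈ 20533.5. The integer-valued extremum is e(T(234, 4)) = 20533, which is strictly less than the density bound 41067/2 since 4 ∤ 234 (the parts of T(234, 4) cannot all be equal).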